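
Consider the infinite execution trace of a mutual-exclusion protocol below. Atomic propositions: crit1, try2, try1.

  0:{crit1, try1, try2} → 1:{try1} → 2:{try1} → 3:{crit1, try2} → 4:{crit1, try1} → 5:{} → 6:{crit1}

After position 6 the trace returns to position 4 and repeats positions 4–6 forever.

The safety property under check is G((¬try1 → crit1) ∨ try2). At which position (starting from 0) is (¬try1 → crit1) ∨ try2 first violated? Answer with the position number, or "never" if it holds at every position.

Check (¬try1 → crit1) ∨ try2 at each position in order: 0 ✓, 1 ✓, 2 ✓, 3 ✓, 4 ✓.
At position 5 the labels are {}, so (¬try1 → crit1) ∨ try2 is false there. This is the first violation.

5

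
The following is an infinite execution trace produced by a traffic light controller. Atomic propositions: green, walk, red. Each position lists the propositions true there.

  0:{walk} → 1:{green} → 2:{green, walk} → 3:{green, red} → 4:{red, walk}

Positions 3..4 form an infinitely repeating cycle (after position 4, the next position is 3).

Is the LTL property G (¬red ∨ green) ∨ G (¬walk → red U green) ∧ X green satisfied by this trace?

Satisfied

¬red ∨ green must hold at every position from 0 onward. It fails at position 4, so G (¬red ∨ green) is false.
At position 0: G (¬red ∨ green) is false; G (¬walk → red U green) ∧ X green is true; so G (¬red ∨ green) ∨ G (¬walk → red U green) ∧ X green is true.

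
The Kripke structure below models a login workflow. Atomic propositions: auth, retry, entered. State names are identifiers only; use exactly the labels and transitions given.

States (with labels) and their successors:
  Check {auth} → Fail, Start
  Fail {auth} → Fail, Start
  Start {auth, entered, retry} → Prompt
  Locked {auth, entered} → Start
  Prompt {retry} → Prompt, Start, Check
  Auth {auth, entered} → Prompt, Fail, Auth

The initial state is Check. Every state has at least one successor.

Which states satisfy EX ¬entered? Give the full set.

States satisfying ¬entered: {Check, Fail, Prompt}.
States satisfying EX ¬entered: {Check, Fail, Start, Prompt, Auth}.

{Check, Fail, Start, Prompt, Auth}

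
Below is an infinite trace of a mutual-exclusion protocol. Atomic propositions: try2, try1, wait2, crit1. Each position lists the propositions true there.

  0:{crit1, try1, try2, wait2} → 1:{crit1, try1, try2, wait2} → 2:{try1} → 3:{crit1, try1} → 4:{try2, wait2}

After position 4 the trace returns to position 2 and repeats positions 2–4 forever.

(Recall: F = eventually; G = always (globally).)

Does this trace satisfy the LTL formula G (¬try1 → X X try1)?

¬try1 → X X try1 holds at every position 0..4, and those are all positions ever visited, so G (¬try1 → X X try1) holds.
Positions where ¬try1 holds: 4.
Check X X try1 at each: 4→ok.

Holds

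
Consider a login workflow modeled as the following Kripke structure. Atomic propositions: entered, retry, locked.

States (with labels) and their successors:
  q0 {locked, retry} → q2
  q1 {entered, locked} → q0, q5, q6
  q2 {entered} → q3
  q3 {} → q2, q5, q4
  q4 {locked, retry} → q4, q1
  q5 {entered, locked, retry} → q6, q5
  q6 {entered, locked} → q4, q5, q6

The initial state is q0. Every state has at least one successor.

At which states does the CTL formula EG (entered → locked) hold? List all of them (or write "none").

{q1, q3, q4, q5, q6}

States satisfying entered → locked: {q0, q1, q3, q4, q5, q6}.
States satisfying EG (entered → locked): {q1, q3, q4, q5, q6}.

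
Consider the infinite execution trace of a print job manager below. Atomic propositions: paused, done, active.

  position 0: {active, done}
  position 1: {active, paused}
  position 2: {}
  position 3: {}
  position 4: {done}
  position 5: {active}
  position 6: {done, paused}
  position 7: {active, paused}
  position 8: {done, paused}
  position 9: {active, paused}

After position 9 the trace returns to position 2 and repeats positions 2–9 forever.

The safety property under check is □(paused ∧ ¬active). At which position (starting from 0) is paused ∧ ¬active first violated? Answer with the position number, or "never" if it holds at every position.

At position 0 the labels are {active, done}, so paused ∧ ¬active is false there. This is the first violation.

0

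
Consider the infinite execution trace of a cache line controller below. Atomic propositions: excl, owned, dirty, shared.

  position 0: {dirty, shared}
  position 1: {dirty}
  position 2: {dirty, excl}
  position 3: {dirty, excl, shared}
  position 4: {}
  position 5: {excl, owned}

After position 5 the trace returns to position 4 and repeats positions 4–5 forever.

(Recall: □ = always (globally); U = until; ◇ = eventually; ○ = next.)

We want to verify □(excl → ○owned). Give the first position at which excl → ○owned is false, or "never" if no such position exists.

Check excl → ○owned at each position in order: 0 ✓, 1 ✓.
At position 2 the labels are {dirty, excl} and the next position 3 has {dirty, excl, shared}, so excl → ○owned is false there. This is the first violation.

2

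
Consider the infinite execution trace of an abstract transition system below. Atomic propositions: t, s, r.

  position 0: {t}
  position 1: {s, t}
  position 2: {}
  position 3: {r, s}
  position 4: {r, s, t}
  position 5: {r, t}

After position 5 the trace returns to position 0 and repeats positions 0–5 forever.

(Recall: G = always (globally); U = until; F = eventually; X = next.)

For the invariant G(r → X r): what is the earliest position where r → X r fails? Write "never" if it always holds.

5

Check r → X r at each position in order: 0 ✓, 1 ✓, 2 ✓, 3 ✓, 4 ✓.
At position 5 the labels are {r, t} and the next position 0 has {t}, so r → X r is false there. This is the first violation.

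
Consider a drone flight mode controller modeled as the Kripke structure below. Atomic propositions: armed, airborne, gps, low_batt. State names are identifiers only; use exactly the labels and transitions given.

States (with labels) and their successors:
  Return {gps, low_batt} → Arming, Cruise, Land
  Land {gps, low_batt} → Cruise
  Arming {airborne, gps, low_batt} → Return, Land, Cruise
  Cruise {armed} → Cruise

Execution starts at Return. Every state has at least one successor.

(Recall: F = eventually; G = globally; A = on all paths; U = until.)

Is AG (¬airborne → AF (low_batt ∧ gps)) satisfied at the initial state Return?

No

States satisfying ¬airborne → AF (low_batt ∧ gps): {Return, Land, Arming}.
States satisfying AG (¬airborne → AF (low_batt ∧ gps)): ∅.
Cruise is reachable from Return and violates ¬airborne → AF (low_batt ∧ gps), so AG fails at Return.
Return ∉ Sat(AG (¬airborne → AF (low_batt ∧ gps))).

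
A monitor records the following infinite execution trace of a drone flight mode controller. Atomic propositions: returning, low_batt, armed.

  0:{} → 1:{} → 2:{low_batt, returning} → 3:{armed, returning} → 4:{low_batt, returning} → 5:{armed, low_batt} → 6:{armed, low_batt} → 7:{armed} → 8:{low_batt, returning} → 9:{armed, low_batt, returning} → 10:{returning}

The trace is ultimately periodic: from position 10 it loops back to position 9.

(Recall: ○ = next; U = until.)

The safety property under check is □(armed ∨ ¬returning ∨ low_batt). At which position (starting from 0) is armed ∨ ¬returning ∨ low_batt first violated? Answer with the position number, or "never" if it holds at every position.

10

Check armed ∨ ¬returning ∨ low_batt at each position in order: 0 ✓, 1 ✓, 2 ✓, 3 ✓, 4 ✓, 5 ✓, 6 ✓, 7 ✓, 8 ✓, 9 ✓.
At position 10 the labels are {returning}, so armed ∨ ¬returning ∨ low_batt is false there. This is the first violation.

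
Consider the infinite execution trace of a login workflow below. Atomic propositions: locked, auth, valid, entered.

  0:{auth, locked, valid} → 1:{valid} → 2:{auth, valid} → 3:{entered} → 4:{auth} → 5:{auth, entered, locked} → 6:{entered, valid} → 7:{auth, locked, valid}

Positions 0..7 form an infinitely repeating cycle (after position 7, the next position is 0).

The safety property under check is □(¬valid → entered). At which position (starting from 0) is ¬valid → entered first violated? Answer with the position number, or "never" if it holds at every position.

4

Check ¬valid → entered at each position in order: 0 ✓, 1 ✓, 2 ✓, 3 ✓.
At position 4 the labels are {auth}, so ¬valid → entered is false there. This is the first violation.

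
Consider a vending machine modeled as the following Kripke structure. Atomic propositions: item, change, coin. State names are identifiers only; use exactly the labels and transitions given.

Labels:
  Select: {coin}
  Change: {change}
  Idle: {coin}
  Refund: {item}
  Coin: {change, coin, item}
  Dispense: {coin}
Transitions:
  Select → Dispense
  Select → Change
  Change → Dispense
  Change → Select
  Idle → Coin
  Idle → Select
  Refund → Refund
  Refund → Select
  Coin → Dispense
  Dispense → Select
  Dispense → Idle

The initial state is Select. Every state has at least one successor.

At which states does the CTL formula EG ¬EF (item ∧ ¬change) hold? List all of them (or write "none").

{Select, Change, Idle, Coin, Dispense}

States satisfying ¬EF (item ∧ ¬change): {Select, Change, Idle, Coin, Dispense}.
States satisfying EG ¬EF (item ∧ ¬change): {Select, Change, Idle, Coin, Dispense}.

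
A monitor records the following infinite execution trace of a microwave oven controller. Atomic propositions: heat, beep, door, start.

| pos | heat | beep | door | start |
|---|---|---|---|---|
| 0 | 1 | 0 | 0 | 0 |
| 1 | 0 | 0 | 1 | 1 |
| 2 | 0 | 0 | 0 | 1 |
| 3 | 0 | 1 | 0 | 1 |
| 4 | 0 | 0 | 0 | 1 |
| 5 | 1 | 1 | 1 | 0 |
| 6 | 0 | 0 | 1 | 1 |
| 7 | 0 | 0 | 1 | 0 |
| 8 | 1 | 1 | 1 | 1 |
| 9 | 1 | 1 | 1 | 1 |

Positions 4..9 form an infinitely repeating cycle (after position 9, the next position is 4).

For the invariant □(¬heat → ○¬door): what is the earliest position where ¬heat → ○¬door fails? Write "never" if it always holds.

Check ¬heat → ○¬door at each position in order: 0 ✓, 1 ✓, 2 ✓, 3 ✓.
At position 4 the labels are {start} and the next position 5 has {beep, door, heat}, so ¬heat → ○¬door is false there. This is the first violation.

4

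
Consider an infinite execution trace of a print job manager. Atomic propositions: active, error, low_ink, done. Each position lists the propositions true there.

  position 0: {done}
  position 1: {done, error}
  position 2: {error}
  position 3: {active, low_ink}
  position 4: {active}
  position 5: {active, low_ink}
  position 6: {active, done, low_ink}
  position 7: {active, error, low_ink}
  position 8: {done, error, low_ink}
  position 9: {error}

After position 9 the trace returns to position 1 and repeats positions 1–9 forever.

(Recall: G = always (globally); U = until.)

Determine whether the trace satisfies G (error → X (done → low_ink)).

error → X (done → low_ink) must hold at every position from 0 onward. It fails at position 9, so G (error → X (done → low_ink)) is false.
Positions where error holds: 1, 2, 7, 8, 9.
Check X (done → low_ink) at each: 1→ok, 2→ok, 7→ok, 8→ok, 9→fails.

No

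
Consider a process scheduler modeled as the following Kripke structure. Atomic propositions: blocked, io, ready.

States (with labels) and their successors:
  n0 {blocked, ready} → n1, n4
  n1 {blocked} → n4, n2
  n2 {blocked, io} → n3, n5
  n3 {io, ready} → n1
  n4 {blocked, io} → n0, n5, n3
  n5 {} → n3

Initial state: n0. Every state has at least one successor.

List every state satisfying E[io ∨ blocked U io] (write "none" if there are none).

{n0, n1, n2, n3, n4}

States satisfying io ∨ blocked: {n0, n1, n2, n3, n4}.
States satisfying io: {n2, n3, n4}.
States satisfying E[io ∨ blocked U io]: {n0, n1, n2, n3, n4}.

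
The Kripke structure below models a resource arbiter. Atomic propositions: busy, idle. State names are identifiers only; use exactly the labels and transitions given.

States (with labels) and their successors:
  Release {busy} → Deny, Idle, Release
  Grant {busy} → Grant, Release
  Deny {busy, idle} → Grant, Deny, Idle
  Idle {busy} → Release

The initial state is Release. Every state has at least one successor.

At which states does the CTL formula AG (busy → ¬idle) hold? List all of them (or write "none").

none

States satisfying busy → ¬idle: {Release, Grant, Idle}.
States satisfying AG (busy → ¬idle): ∅.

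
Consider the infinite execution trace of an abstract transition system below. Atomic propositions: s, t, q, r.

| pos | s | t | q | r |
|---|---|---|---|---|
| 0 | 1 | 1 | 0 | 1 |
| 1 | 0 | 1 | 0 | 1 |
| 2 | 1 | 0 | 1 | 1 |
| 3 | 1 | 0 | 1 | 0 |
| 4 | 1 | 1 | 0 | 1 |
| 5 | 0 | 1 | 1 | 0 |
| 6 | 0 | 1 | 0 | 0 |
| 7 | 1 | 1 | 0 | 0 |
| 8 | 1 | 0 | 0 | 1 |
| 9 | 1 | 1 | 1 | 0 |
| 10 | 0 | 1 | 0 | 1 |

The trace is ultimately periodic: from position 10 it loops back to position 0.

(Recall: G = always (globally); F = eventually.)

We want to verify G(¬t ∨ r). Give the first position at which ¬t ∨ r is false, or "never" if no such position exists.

Check ¬t ∨ r at each position in order: 0 ✓, 1 ✓, 2 ✓, 3 ✓, 4 ✓.
At position 5 the labels are {q, t}, so ¬t ∨ r is false there. This is the first violation.

5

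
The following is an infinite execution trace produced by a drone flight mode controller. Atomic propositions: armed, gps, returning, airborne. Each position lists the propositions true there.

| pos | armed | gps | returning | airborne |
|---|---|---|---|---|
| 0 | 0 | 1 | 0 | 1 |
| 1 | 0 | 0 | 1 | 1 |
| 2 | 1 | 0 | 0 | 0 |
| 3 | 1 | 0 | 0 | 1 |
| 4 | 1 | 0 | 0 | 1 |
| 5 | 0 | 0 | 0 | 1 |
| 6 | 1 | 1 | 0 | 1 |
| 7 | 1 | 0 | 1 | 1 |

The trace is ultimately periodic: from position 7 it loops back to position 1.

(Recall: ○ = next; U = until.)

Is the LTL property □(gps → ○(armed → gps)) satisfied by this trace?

No

gps → ○(armed → gps) must hold at every position from 0 onward. It fails at position 6, so □(gps → ○(armed → gps)) is false.
Positions where gps holds: 0, 6.
Check ○(armed → gps) at each: 0→ok, 6→fails.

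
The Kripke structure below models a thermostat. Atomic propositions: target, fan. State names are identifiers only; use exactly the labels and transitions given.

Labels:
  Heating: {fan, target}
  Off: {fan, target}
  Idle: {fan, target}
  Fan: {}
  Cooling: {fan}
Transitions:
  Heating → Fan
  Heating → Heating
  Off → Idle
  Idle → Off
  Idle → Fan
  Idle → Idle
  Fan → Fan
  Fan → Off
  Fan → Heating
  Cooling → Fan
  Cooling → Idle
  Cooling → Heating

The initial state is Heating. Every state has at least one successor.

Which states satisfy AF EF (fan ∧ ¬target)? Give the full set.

{Cooling}

States satisfying EF (fan ∧ ¬target): {Cooling}.
States satisfying AF EF (fan ∧ ¬target): {Cooling}.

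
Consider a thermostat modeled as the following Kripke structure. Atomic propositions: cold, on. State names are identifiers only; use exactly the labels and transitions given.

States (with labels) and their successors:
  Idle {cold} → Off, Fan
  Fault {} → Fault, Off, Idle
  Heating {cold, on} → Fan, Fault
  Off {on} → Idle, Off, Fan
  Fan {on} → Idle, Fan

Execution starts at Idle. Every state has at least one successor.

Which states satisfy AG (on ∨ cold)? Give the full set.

{Idle, Off, Fan}

States satisfying on ∨ cold: {Idle, Heating, Off, Fan}.
States satisfying AG (on ∨ cold): {Idle, Off, Fan}.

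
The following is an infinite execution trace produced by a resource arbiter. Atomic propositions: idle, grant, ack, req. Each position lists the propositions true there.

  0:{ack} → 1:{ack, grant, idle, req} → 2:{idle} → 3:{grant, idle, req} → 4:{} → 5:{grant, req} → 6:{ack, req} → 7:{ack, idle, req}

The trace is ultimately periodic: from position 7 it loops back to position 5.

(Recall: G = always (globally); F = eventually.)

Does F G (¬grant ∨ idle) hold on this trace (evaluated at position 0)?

Does not hold

G (¬grant ∨ idle) is false at every position 0..7, so it never becomes true and F G (¬grant ∨ idle) fails.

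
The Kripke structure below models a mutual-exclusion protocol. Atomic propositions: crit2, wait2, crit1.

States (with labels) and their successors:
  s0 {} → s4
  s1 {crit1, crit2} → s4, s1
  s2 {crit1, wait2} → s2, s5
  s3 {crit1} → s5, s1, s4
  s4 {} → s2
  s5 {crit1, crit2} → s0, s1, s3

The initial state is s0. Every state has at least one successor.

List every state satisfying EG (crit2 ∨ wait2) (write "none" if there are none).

States satisfying crit2 ∨ wait2: {s1, s2, s5}.
States satisfying EG (crit2 ∨ wait2): {s1, s2, s5}.

{s1, s2, s5}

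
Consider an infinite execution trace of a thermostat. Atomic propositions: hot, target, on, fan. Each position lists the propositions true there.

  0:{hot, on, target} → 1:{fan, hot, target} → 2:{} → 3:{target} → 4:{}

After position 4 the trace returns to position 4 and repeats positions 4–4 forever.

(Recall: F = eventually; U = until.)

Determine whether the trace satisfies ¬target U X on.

Walking from position 0: at position 0, X on has not yet held and ¬target fails, so ¬target U X on is false.

Does not hold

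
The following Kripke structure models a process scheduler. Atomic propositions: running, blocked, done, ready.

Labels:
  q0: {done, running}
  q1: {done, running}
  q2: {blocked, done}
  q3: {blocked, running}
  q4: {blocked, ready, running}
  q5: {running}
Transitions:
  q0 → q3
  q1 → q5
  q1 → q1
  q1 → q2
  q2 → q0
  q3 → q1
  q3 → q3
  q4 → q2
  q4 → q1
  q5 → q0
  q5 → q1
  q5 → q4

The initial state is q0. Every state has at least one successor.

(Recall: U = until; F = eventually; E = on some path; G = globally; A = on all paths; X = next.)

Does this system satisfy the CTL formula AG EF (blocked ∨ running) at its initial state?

States satisfying EF (blocked ∨ running): {q0, q1, q2, q3, q4, q5}.
States satisfying AG EF (blocked ∨ running): {q0, q1, q2, q3, q4, q5}.
Every state reachable from q0 satisfies EF (blocked ∨ running).
q0 ∈ Sat(AG EF (blocked ∨ running)).

Satisfied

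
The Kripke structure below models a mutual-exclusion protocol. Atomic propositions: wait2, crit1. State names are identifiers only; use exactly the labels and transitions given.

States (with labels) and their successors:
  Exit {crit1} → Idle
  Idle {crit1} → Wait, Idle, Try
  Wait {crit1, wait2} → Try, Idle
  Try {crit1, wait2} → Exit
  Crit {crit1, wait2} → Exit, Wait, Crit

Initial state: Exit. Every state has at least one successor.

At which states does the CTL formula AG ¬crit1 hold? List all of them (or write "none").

none

States satisfying ¬crit1: ∅.
States satisfying AG ¬crit1: ∅.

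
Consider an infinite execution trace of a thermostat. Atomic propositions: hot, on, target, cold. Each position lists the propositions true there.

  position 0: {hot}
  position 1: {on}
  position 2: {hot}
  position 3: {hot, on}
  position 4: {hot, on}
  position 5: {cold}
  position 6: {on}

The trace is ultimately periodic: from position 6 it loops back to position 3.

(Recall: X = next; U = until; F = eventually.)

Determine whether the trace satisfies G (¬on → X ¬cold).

Holds

¬on → X ¬cold holds at every position 0..6, and those are all positions ever visited, so G (¬on → X ¬cold) holds.
Positions where ¬on holds: 0, 2, 5.
Check X ¬cold at each: 0→ok, 2→ok, 5→ok.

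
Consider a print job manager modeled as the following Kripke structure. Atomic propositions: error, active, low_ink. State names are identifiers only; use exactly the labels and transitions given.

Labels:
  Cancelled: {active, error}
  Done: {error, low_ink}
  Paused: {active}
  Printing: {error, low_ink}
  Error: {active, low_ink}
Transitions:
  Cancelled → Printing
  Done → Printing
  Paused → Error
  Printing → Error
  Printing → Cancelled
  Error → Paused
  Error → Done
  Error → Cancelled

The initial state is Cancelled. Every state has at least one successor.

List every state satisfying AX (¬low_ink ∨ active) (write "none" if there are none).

States satisfying ¬low_ink ∨ active: {Cancelled, Paused, Error}.
States satisfying AX (¬low_ink ∨ active): {Paused, Printing}.

{Paused, Printing}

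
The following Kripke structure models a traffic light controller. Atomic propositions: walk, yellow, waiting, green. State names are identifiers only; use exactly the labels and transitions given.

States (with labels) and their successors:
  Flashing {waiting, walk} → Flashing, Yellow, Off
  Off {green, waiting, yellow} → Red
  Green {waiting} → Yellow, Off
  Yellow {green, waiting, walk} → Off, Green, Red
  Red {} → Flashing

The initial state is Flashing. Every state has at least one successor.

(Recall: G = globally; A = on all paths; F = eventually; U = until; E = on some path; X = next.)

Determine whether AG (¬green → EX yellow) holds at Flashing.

States satisfying ¬green → EX yellow: {Flashing, Off, Green, Yellow}.
States satisfying AG (¬green → EX yellow): ∅.
Red is reachable from Flashing and violates ¬green → EX yellow, so AG fails at Flashing.
Flashing ∉ Sat(AG (¬green → EX yellow)).

Violated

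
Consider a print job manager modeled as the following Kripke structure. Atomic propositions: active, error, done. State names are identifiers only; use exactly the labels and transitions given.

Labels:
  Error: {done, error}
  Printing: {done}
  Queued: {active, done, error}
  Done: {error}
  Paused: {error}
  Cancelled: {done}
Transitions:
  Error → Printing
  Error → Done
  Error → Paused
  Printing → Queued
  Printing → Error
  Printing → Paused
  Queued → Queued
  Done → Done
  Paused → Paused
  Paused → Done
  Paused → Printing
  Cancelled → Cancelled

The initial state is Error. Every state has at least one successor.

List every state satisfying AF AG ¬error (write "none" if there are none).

{Cancelled}

States satisfying AG ¬error: {Cancelled}.
States satisfying AF AG ¬error: {Cancelled}.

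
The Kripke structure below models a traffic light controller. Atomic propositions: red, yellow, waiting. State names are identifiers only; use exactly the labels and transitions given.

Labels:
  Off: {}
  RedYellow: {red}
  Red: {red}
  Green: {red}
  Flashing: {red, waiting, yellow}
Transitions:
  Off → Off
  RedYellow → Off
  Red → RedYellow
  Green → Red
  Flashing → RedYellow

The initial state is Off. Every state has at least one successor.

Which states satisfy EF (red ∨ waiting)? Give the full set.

States satisfying red ∨ waiting: {RedYellow, Red, Green, Flashing}.
States satisfying EF (red ∨ waiting): {RedYellow, Red, Green, Flashing}.

{RedYellow, Red, Green, Flashing}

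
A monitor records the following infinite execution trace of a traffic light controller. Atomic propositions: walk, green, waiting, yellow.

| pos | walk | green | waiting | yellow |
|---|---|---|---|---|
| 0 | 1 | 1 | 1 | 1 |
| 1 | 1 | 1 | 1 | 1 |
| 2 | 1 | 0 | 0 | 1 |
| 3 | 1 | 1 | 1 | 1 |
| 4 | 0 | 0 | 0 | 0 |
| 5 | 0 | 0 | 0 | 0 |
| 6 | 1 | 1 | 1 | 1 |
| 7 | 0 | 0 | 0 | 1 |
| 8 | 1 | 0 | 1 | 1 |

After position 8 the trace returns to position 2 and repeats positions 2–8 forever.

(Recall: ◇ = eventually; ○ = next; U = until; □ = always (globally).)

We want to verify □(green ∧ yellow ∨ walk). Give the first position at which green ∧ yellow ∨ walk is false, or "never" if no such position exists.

Check green ∧ yellow ∨ walk at each position in order: 0 ✓, 1 ✓, 2 ✓, 3 ✓.
At position 4 the labels are {}, so green ∧ yellow ∨ walk is false there. This is the first violation.

4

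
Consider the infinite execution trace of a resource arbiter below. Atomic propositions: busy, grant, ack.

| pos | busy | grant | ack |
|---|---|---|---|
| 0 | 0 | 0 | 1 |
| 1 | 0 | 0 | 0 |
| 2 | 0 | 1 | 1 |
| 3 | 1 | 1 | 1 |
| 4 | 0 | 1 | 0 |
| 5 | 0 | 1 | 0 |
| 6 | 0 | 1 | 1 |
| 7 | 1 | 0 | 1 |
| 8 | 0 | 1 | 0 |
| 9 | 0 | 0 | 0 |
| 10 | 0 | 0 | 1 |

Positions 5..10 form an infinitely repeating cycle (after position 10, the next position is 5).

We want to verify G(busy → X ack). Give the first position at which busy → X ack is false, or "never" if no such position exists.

3

Check busy → X ack at each position in order: 0 ✓, 1 ✓, 2 ✓.
At position 3 the labels are {ack, busy, grant} and the next position 4 has {grant}, so busy → X ack is false there. This is the first violation.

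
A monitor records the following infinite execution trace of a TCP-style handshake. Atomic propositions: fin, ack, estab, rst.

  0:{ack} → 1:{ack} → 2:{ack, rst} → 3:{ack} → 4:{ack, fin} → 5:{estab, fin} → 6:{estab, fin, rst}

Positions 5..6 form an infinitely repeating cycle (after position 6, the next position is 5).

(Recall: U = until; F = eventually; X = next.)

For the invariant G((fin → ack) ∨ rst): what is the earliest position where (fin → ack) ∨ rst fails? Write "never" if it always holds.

5

Check (fin → ack) ∨ rst at each position in order: 0 ✓, 1 ✓, 2 ✓, 3 ✓, 4 ✓.
At position 5 the labels are {estab, fin}, so (fin → ack) ∨ rst is false there. This is the first violation.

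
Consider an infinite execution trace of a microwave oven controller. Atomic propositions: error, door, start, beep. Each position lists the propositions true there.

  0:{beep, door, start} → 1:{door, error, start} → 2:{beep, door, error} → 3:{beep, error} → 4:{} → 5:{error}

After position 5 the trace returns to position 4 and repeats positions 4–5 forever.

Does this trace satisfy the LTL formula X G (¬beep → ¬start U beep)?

Does not hold

The position after 0 is 1; G (¬beep → ¬start U beep) is false there.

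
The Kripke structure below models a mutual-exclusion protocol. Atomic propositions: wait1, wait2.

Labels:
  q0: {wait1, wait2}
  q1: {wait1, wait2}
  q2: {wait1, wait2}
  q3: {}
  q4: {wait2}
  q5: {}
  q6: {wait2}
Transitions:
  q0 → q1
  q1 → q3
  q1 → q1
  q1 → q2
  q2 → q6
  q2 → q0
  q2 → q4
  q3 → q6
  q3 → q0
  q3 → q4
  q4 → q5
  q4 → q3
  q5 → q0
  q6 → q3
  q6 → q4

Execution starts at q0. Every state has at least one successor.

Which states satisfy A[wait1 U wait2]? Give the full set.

{q0, q1, q2, q4, q6}

States satisfying wait1: {q0, q1, q2}.
States satisfying wait2: {q0, q1, q2, q4, q6}.
States satisfying A[wait1 U wait2]: {q0, q1, q2, q4, q6}.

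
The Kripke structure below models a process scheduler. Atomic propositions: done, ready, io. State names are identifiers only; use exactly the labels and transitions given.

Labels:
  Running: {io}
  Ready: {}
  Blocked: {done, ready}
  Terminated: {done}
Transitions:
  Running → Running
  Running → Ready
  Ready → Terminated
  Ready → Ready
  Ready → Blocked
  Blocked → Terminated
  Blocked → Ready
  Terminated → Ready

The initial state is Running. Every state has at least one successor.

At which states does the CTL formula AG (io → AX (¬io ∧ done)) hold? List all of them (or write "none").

States satisfying io → AX (¬io ∧ done): {Ready, Blocked, Terminated}.
States satisfying AG (io → AX (¬io ∧ done)): {Ready, Blocked, Terminated}.

{Ready, Blocked, Terminated}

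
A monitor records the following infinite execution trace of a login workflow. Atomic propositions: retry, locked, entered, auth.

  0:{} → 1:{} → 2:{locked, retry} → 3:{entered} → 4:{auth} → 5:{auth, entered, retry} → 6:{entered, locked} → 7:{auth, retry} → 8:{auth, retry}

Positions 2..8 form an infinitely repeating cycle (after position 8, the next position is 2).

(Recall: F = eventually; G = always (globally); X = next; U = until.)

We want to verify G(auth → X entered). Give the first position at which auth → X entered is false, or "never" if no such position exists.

Check auth → X entered at each position in order: 0 ✓, 1 ✓, 2 ✓, 3 ✓, 4 ✓, 5 ✓, 6 ✓.
At position 7 the labels are {auth, retry} and the next position 8 has {auth, retry}, so auth → X entered is false there. This is the first violation.

7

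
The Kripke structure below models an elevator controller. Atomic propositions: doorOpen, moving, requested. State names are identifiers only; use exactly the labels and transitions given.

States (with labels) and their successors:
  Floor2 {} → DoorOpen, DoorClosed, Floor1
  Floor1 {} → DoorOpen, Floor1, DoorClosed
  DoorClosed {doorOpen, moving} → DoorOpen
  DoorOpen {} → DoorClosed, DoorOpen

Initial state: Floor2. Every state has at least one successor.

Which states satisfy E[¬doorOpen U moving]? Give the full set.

States satisfying ¬doorOpen: {Floor2, Floor1, DoorOpen}.
States satisfying moving: {DoorClosed}.
States satisfying E[¬doorOpen U moving]: {Floor2, Floor1, DoorClosed, DoorOpen}.

{Floor2, Floor1, DoorClosed, DoorOpen}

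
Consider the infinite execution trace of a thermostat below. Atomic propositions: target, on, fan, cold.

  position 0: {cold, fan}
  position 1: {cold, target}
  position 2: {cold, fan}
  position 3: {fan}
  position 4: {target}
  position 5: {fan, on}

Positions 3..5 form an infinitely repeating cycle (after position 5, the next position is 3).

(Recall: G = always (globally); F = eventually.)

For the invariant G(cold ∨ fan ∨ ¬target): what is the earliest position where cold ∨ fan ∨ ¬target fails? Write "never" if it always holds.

4

Check cold ∨ fan ∨ ¬target at each position in order: 0 ✓, 1 ✓, 2 ✓, 3 ✓.
At position 4 the labels are {target}, so cold ∨ fan ∨ ¬target is false there. This is the first violation.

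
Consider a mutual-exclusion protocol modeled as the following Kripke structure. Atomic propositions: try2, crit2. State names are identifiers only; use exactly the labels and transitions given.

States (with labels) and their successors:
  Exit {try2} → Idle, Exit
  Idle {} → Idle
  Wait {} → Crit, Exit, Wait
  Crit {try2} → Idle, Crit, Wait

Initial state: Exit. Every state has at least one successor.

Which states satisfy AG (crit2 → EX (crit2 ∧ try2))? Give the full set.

{Exit, Idle, Wait, Crit}

States satisfying crit2 → EX (crit2 ∧ try2): {Exit, Idle, Wait, Crit}.
States satisfying AG (crit2 → EX (crit2 ∧ try2)): {Exit, Idle, Wait, Crit}.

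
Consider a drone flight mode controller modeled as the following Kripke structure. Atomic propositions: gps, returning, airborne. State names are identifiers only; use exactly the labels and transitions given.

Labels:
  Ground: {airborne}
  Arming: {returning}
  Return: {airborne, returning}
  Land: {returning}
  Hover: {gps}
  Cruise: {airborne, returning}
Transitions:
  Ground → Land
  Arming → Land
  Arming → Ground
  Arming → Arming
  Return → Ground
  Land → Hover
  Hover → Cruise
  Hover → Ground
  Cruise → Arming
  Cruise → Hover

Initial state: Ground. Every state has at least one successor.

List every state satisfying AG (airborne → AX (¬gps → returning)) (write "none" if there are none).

{Ground, Arming, Land, Hover, Cruise}

States satisfying airborne → AX (¬gps → returning): {Ground, Arming, Land, Hover, Cruise}.
States satisfying AG (airborne → AX (¬gps → returning)): {Ground, Arming, Land, Hover, Cruise}.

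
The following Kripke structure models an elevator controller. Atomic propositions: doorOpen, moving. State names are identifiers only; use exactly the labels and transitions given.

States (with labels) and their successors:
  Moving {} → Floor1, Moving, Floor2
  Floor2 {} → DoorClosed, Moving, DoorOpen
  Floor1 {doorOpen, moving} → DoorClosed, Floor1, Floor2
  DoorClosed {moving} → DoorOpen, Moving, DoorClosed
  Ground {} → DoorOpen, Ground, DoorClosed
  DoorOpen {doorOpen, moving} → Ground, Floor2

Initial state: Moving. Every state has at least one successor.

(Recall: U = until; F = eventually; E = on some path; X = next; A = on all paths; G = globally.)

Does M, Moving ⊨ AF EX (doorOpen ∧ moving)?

States satisfying EX (doorOpen ∧ moving): {Moving, Floor2, Floor1, DoorClosed, Ground}.
States satisfying AF EX (doorOpen ∧ moving): {Moving, Floor2, Floor1, DoorClosed, Ground, DoorOpen}.
Moving ∈ Sat(AF EX (doorOpen ∧ moving)).

Yes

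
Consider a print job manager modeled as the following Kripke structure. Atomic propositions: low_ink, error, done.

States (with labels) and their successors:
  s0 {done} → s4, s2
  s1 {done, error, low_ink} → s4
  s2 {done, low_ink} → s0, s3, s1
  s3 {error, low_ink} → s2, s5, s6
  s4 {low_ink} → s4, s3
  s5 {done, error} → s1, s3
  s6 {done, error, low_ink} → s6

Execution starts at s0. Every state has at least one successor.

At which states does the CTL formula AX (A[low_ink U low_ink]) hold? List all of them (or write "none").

{s0, s1, s4, s5, s6}

States satisfying A[low_ink U low_ink]: {s1, s2, s3, s4, s6}.
States satisfying AX (A[low_ink U low_ink]): {s0, s1, s4, s5, s6}.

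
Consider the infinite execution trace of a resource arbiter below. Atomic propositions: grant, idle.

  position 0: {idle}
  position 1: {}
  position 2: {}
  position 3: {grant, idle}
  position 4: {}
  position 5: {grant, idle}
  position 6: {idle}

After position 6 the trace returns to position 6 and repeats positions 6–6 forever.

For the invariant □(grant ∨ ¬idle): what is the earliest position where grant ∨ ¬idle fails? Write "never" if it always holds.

0

At position 0 the labels are {idle}, so grant ∨ ¬idle is false there. This is the first violation.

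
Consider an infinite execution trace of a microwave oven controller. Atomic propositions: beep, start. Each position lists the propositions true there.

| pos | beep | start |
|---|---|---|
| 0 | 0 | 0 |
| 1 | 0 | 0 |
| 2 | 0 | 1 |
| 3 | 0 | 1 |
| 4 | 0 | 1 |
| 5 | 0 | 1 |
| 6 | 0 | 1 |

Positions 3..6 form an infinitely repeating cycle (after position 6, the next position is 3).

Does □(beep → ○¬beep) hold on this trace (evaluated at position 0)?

beep → ○¬beep holds at every position 0..6, and those are all positions ever visited, so □(beep → ○¬beep) holds.

Satisfied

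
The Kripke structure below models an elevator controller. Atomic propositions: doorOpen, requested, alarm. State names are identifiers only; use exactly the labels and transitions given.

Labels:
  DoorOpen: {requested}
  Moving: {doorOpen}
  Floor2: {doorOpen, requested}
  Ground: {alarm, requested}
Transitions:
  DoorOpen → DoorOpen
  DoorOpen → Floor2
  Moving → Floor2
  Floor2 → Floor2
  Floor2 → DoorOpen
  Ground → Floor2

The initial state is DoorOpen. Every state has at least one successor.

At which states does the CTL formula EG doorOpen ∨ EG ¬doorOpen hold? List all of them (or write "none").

States satisfying doorOpen: {Moving, Floor2}.
States satisfying EG doorOpen: {Moving, Floor2}.
States satisfying ¬doorOpen: {DoorOpen, Ground}.
States satisfying EG ¬doorOpen: {DoorOpen}.
States satisfying EG doorOpen ∨ EG ¬doorOpen: {DoorOpen, Moving, Floor2}.

{DoorOpen, Moving, Floor2}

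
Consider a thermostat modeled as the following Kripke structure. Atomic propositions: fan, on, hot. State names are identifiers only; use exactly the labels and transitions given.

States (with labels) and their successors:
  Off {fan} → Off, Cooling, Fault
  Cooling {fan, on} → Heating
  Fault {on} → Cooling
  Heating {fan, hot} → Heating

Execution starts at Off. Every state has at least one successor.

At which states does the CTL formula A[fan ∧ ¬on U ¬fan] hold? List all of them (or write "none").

States satisfying fan ∧ ¬on: {Off, Heating}.
States satisfying ¬fan: {Fault}.
States satisfying A[fan ∧ ¬on U ¬fan]: {Fault}.

{Fault}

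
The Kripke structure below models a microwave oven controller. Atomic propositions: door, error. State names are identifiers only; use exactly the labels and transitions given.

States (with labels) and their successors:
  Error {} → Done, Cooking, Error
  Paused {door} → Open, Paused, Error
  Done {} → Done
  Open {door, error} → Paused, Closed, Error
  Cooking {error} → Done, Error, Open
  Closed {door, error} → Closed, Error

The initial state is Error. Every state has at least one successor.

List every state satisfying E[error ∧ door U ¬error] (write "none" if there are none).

{Error, Paused, Done, Open, Closed}

States satisfying error ∧ door: {Open, Closed}.
States satisfying ¬error: {Error, Paused, Done}.
States satisfying E[error ∧ door U ¬error]: {Error, Paused, Done, Open, Closed}.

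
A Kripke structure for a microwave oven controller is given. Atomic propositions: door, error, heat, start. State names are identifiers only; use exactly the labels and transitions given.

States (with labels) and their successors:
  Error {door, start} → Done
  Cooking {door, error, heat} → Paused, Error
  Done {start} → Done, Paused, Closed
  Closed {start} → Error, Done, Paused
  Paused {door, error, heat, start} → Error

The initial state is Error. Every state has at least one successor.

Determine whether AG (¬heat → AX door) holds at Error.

States satisfying ¬heat → AX door: {Cooking, Paused}.
States satisfying AG (¬heat → AX door): ∅.
Closed is reachable from Error and violates ¬heat → AX door, so AG fails at Error.
Error ∉ Sat(AG (¬heat → AX door)).

Does not hold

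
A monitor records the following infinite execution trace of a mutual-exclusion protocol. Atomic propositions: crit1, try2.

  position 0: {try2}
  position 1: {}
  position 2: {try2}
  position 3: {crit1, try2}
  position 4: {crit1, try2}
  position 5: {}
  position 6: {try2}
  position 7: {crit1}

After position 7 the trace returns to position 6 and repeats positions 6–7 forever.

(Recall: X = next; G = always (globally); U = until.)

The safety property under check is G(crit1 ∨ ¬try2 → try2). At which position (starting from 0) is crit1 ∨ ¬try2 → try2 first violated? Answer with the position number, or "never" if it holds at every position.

1

Check crit1 ∨ ¬try2 → try2 at each position in order: 0 ✓.
At position 1 the labels are {}, so crit1 ∨ ¬try2 → try2 is false there. This is the first violation.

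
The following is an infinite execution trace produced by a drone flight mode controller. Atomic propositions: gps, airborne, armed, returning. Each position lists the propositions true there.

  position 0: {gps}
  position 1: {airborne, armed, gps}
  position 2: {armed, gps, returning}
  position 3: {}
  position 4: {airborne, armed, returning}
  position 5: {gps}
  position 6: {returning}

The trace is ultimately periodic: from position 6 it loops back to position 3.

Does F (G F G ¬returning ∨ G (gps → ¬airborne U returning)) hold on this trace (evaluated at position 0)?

Satisfied

G F G ¬returning ∨ G (gps → ¬airborne U returning) holds at position 2, which is reachable from 0, so F (G F G ¬returning ∨ G (gps → ¬airborne U returning)) holds.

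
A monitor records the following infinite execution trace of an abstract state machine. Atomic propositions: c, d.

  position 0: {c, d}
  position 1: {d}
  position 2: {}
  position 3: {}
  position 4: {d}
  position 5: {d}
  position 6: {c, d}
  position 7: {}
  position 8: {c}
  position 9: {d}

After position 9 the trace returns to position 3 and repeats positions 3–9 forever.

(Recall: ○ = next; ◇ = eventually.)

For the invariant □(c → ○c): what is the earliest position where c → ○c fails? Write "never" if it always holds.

0

At position 0 the labels are {c, d} and the next position 1 has {d}, so c → ○c is false there. This is the first violation.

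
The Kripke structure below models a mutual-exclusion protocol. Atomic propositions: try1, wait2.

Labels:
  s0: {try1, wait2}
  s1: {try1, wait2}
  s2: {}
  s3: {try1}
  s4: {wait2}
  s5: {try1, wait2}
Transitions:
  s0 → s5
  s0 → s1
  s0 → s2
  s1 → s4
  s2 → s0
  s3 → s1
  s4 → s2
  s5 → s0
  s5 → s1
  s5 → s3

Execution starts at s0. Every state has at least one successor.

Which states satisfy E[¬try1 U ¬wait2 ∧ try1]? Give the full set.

{s3}

States satisfying ¬try1: {s2, s4}.
States satisfying ¬wait2 ∧ try1: {s3}.
States satisfying E[¬try1 U ¬wait2 ∧ try1]: {s3}.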